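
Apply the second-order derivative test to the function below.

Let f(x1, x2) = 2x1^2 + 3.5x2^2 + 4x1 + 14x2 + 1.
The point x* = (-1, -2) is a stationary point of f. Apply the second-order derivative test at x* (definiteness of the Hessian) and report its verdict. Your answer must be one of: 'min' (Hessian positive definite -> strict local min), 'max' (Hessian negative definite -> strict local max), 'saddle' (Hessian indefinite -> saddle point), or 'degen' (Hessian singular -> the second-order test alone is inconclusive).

Compute the Hessian H = grad^2 f:
  H = [[4, 0], [0, 7]]
Verify stationarity: grad f(x*) = H x* + g = (0, 0).
Eigenvalues of H: 4, 7.
Both eigenvalues > 0, so H is positive definite -> x* is a strict local min.

min


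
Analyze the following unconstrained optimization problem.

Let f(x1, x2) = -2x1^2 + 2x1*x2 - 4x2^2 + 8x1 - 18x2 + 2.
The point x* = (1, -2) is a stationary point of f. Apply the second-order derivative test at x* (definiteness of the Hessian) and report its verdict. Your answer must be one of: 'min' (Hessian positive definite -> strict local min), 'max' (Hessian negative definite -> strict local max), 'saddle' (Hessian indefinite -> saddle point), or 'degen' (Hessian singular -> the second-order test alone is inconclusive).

Compute the Hessian H = grad^2 f:
  H = [[-4, 2], [2, -8]]
Verify stationarity: grad f(x*) = H x* + g = (0, 0).
Eigenvalues of H: -8.8284, -3.1716.
Both eigenvalues < 0, so H is negative definite -> x* is a strict local max.

max


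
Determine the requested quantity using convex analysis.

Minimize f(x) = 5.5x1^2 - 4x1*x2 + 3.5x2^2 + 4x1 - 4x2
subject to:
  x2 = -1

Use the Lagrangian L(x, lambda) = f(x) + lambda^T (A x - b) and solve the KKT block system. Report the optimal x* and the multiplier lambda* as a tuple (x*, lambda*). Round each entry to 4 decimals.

Form the Lagrangian:
  L(x, lambda) = (1/2) x^T Q x + c^T x + lambda^T (A x - b)
Stationarity (grad_x L = 0): Q x + c + A^T lambda = 0.
Primal feasibility: A x = b.

This gives the KKT block system:
  [ Q   A^T ] [ x     ]   [-c ]
  [ A    0  ] [ lambda ] = [ b ]

Solving the linear system:
  x*      = (-0.7273, -1)
  lambda* = (8.0909)
  f(x*)   = 4.5909

x* = (-0.7273, -1), lambda* = (8.0909)


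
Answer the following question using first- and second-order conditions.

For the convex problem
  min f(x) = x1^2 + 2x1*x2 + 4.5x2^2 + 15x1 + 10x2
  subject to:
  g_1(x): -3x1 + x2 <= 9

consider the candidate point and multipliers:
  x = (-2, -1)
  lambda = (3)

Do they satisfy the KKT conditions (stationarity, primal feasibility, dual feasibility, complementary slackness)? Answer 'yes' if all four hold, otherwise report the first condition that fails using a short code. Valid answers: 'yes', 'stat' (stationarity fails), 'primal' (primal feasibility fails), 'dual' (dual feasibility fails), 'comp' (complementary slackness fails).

Gradient of f: grad f(x) = Q x + c = (9, -3)
Constraint values g_i(x) = a_i^T x - b_i:
  g_1((-2, -1)) = -4
Stationarity residual: grad f(x) + sum_i lambda_i a_i = (0, 0)
  -> stationarity OK
Primal feasibility (all g_i <= 0): OK
Dual feasibility (all lambda_i >= 0): OK
Complementary slackness (lambda_i * g_i(x) = 0 for all i): FAILS

Verdict: the first failing condition is complementary_slackness -> comp.

comp


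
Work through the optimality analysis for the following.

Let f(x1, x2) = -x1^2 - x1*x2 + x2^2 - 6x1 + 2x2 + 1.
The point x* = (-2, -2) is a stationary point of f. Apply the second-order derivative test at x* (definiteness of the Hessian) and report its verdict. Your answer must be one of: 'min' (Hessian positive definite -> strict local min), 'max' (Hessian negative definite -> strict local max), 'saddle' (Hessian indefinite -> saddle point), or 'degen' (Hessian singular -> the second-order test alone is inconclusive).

Compute the Hessian H = grad^2 f:
  H = [[-2, -1], [-1, 2]]
Verify stationarity: grad f(x*) = H x* + g = (0, 0).
Eigenvalues of H: -2.2361, 2.2361.
Eigenvalues have mixed signs, so H is indefinite -> x* is a saddle point.

saddle


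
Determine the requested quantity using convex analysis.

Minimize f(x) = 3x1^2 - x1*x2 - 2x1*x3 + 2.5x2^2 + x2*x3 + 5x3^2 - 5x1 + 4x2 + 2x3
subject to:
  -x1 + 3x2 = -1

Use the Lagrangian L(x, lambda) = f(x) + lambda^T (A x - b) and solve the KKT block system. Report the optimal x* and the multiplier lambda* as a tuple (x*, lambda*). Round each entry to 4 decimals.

Form the Lagrangian:
  L(x, lambda) = (1/2) x^T Q x + c^T x + lambda^T (A x - b)
Stationarity (grad_x L = 0): Q x + c + A^T lambda = 0.
Primal feasibility: A x = b.

This gives the KKT block system:
  [ Q   A^T ] [ x     ]   [-c ]
  [ A    0  ] [ lambda ] = [ b ]

Solving the linear system:
  x*      = (0.6436, -0.1188, -0.0594)
  lambda* = (-0.901)
  f(x*)   = -2.3564

x* = (0.6436, -0.1188, -0.0594), lambda* = (-0.901)


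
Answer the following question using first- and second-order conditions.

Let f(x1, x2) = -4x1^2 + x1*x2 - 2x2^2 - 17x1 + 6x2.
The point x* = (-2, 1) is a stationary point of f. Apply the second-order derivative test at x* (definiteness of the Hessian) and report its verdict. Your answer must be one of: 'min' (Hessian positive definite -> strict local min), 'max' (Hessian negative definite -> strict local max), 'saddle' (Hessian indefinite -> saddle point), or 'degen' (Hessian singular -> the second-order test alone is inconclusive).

Compute the Hessian H = grad^2 f:
  H = [[-8, 1], [1, -4]]
Verify stationarity: grad f(x*) = H x* + g = (0, 0).
Eigenvalues of H: -8.2361, -3.7639.
Both eigenvalues < 0, so H is negative definite -> x* is a strict local max.

max


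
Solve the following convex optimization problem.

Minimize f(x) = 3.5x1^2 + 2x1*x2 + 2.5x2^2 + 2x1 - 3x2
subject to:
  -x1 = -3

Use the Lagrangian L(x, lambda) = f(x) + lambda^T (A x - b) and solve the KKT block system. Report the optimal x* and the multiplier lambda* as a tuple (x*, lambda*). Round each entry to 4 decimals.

Form the Lagrangian:
  L(x, lambda) = (1/2) x^T Q x + c^T x + lambda^T (A x - b)
Stationarity (grad_x L = 0): Q x + c + A^T lambda = 0.
Primal feasibility: A x = b.

This gives the KKT block system:
  [ Q   A^T ] [ x     ]   [-c ]
  [ A    0  ] [ lambda ] = [ b ]

Solving the linear system:
  x*      = (3, -0.6)
  lambda* = (21.8)
  f(x*)   = 36.6

x* = (3, -0.6), lambda* = (21.8)


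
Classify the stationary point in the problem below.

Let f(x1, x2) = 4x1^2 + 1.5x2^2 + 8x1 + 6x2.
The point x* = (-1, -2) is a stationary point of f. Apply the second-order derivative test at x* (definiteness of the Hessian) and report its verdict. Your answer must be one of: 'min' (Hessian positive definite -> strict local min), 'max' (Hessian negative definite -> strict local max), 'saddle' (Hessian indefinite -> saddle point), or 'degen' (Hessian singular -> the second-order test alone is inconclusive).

Compute the Hessian H = grad^2 f:
  H = [[8, 0], [0, 3]]
Verify stationarity: grad f(x*) = H x* + g = (0, 0).
Eigenvalues of H: 3, 8.
Both eigenvalues > 0, so H is positive definite -> x* is a strict local min.

min


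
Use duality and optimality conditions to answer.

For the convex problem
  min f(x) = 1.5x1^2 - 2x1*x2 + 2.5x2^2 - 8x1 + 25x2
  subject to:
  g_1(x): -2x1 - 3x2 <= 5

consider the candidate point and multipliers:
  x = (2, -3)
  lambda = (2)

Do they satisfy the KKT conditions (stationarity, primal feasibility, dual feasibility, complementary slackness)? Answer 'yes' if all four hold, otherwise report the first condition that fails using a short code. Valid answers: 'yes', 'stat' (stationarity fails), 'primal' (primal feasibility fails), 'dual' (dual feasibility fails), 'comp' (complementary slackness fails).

Gradient of f: grad f(x) = Q x + c = (4, 6)
Constraint values g_i(x) = a_i^T x - b_i:
  g_1((2, -3)) = 0
Stationarity residual: grad f(x) + sum_i lambda_i a_i = (0, 0)
  -> stationarity OK
Primal feasibility (all g_i <= 0): OK
Dual feasibility (all lambda_i >= 0): OK
Complementary slackness (lambda_i * g_i(x) = 0 for all i): OK

Verdict: yes, KKT holds.

yes


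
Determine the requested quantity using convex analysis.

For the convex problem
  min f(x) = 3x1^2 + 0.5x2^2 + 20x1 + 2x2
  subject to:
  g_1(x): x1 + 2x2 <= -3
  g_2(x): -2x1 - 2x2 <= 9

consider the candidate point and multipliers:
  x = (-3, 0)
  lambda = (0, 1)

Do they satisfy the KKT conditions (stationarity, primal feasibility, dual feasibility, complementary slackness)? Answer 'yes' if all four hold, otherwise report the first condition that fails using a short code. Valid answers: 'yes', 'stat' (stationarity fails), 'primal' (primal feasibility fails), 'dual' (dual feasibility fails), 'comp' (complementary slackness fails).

Gradient of f: grad f(x) = Q x + c = (2, 2)
Constraint values g_i(x) = a_i^T x - b_i:
  g_1((-3, 0)) = 0
  g_2((-3, 0)) = -3
Stationarity residual: grad f(x) + sum_i lambda_i a_i = (0, 0)
  -> stationarity OK
Primal feasibility (all g_i <= 0): OK
Dual feasibility (all lambda_i >= 0): OK
Complementary slackness (lambda_i * g_i(x) = 0 for all i): FAILS

Verdict: the first failing condition is complementary_slackness -> comp.

comp


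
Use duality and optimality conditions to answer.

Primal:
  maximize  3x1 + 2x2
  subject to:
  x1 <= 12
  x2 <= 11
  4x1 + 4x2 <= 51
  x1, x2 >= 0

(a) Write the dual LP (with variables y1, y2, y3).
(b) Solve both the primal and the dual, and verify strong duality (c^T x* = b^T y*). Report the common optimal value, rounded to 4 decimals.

The standard primal-dual pair for 'max c^T x s.t. A x <= b, x >= 0' is:
  Dual:  min b^T y  s.t.  A^T y >= c,  y >= 0.

So the dual LP is:
  minimize  12y1 + 11y2 + 51y3
  subject to:
    y1 + 4y3 >= 3
    y2 + 4y3 >= 2
    y1, y2, y3 >= 0

Solving the primal: x* = (12, 0.75).
  primal value c^T x* = 37.5.
Solving the dual: y* = (1, 0, 0.5).
  dual value b^T y* = 37.5.
Strong duality: c^T x* = b^T y*. Confirmed.

37.5


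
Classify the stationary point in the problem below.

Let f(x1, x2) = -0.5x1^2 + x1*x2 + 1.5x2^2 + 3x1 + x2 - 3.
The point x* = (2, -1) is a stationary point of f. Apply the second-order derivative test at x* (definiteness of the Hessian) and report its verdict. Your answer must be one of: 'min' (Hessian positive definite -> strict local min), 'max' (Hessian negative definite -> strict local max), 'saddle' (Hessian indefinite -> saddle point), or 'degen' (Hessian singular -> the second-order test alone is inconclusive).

Compute the Hessian H = grad^2 f:
  H = [[-1, 1], [1, 3]]
Verify stationarity: grad f(x*) = H x* + g = (0, 0).
Eigenvalues of H: -1.2361, 3.2361.
Eigenvalues have mixed signs, so H is indefinite -> x* is a saddle point.

saddle


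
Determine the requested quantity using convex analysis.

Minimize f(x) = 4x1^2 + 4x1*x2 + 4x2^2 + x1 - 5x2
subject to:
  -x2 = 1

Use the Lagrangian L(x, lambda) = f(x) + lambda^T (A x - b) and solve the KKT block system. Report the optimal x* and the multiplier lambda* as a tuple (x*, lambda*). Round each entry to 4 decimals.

Form the Lagrangian:
  L(x, lambda) = (1/2) x^T Q x + c^T x + lambda^T (A x - b)
Stationarity (grad_x L = 0): Q x + c + A^T lambda = 0.
Primal feasibility: A x = b.

This gives the KKT block system:
  [ Q   A^T ] [ x     ]   [-c ]
  [ A    0  ] [ lambda ] = [ b ]

Solving the linear system:
  x*      = (0.375, -1)
  lambda* = (-11.5)
  f(x*)   = 8.4375

x* = (0.375, -1), lambda* = (-11.5)


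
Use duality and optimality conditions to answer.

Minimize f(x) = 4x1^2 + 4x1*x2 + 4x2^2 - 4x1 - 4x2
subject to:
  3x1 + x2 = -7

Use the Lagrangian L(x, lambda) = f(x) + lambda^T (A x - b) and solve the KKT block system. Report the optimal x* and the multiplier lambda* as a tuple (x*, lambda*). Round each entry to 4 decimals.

Form the Lagrangian:
  L(x, lambda) = (1/2) x^T Q x + c^T x + lambda^T (A x - b)
Stationarity (grad_x L = 0): Q x + c + A^T lambda = 0.
Primal feasibility: A x = b.

This gives the KKT block system:
  [ Q   A^T ] [ x     ]   [-c ]
  [ A    0  ] [ lambda ] = [ b ]

Solving the linear system:
  x*      = (-2.6429, 0.9286)
  lambda* = (7.1429)
  f(x*)   = 28.4286

x* = (-2.6429, 0.9286), lambda* = (7.1429)


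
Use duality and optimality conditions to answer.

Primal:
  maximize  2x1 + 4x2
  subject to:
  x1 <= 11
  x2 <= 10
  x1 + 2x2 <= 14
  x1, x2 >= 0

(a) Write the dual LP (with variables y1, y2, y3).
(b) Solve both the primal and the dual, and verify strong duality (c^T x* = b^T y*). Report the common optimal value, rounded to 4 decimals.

The standard primal-dual pair for 'max c^T x s.t. A x <= b, x >= 0' is:
  Dual:  min b^T y  s.t.  A^T y >= c,  y >= 0.

So the dual LP is:
  minimize  11y1 + 10y2 + 14y3
  subject to:
    y1 + y3 >= 2
    y2 + 2y3 >= 4
    y1, y2, y3 >= 0

Solving the primal: x* = (0, 7).
  primal value c^T x* = 28.
Solving the dual: y* = (0, 0, 2).
  dual value b^T y* = 28.
Strong duality: c^T x* = b^T y*. Confirmed.

28


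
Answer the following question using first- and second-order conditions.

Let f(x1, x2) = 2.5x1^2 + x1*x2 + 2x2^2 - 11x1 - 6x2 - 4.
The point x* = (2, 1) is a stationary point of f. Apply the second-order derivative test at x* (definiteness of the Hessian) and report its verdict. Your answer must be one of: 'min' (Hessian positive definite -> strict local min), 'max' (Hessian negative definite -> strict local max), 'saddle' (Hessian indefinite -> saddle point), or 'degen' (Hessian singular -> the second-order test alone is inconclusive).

Compute the Hessian H = grad^2 f:
  H = [[5, 1], [1, 4]]
Verify stationarity: grad f(x*) = H x* + g = (0, 0).
Eigenvalues of H: 3.382, 5.618.
Both eigenvalues > 0, so H is positive definite -> x* is a strict local min.

min


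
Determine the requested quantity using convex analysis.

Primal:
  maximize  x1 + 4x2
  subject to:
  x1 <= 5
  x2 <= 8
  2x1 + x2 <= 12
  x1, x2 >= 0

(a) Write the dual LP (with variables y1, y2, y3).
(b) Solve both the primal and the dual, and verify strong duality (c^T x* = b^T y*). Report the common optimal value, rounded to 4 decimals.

The standard primal-dual pair for 'max c^T x s.t. A x <= b, x >= 0' is:
  Dual:  min b^T y  s.t.  A^T y >= c,  y >= 0.

So the dual LP is:
  minimize  5y1 + 8y2 + 12y3
  subject to:
    y1 + 2y3 >= 1
    y2 + y3 >= 4
    y1, y2, y3 >= 0

Solving the primal: x* = (2, 8).
  primal value c^T x* = 34.
Solving the dual: y* = (0, 3.5, 0.5).
  dual value b^T y* = 34.
Strong duality: c^T x* = b^T y*. Confirmed.

34


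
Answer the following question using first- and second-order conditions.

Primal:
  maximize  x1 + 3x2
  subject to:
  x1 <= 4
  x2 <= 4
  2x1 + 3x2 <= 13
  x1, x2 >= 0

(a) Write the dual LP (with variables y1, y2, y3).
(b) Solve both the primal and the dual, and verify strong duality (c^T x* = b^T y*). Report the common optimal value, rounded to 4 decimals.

The standard primal-dual pair for 'max c^T x s.t. A x <= b, x >= 0' is:
  Dual:  min b^T y  s.t.  A^T y >= c,  y >= 0.

So the dual LP is:
  minimize  4y1 + 4y2 + 13y3
  subject to:
    y1 + 2y3 >= 1
    y2 + 3y3 >= 3
    y1, y2, y3 >= 0

Solving the primal: x* = (0.5, 4).
  primal value c^T x* = 12.5.
Solving the dual: y* = (0, 1.5, 0.5).
  dual value b^T y* = 12.5.
Strong duality: c^T x* = b^T y*. Confirmed.

12.5


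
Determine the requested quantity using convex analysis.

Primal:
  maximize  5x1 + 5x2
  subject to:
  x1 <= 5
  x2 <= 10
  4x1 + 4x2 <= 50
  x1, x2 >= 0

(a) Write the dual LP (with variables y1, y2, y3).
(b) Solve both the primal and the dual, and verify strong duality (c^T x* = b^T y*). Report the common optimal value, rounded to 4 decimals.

The standard primal-dual pair for 'max c^T x s.t. A x <= b, x >= 0' is:
  Dual:  min b^T y  s.t.  A^T y >= c,  y >= 0.

So the dual LP is:
  minimize  5y1 + 10y2 + 50y3
  subject to:
    y1 + 4y3 >= 5
    y2 + 4y3 >= 5
    y1, y2, y3 >= 0

Solving the primal: x* = (2.5, 10).
  primal value c^T x* = 62.5.
Solving the dual: y* = (0, 0, 1.25).
  dual value b^T y* = 62.5.
Strong duality: c^T x* = b^T y*. Confirmed.

62.5


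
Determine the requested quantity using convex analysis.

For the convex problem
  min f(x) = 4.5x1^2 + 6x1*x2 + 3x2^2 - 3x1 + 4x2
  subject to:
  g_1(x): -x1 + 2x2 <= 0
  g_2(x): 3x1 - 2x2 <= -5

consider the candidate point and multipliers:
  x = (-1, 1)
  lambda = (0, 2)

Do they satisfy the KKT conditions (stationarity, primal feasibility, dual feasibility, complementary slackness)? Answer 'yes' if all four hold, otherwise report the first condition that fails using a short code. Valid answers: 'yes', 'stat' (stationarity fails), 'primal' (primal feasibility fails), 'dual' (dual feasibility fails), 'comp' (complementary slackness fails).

Gradient of f: grad f(x) = Q x + c = (-6, 4)
Constraint values g_i(x) = a_i^T x - b_i:
  g_1((-1, 1)) = 3
  g_2((-1, 1)) = 0
Stationarity residual: grad f(x) + sum_i lambda_i a_i = (0, 0)
  -> stationarity OK
Primal feasibility (all g_i <= 0): FAILS
Dual feasibility (all lambda_i >= 0): OK
Complementary slackness (lambda_i * g_i(x) = 0 for all i): OK

Verdict: the first failing condition is primal_feasibility -> primal.

primal


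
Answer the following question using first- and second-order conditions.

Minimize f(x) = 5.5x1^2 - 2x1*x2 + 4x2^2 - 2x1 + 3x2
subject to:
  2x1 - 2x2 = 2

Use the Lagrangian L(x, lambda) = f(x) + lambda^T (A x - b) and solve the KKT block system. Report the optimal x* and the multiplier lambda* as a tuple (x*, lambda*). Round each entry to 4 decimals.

Form the Lagrangian:
  L(x, lambda) = (1/2) x^T Q x + c^T x + lambda^T (A x - b)
Stationarity (grad_x L = 0): Q x + c + A^T lambda = 0.
Primal feasibility: A x = b.

This gives the KKT block system:
  [ Q   A^T ] [ x     ]   [-c ]
  [ A    0  ] [ lambda ] = [ b ]

Solving the linear system:
  x*      = (0.3333, -0.6667)
  lambda* = (-1.5)
  f(x*)   = 0.1667

x* = (0.3333, -0.6667), lambda* = (-1.5)


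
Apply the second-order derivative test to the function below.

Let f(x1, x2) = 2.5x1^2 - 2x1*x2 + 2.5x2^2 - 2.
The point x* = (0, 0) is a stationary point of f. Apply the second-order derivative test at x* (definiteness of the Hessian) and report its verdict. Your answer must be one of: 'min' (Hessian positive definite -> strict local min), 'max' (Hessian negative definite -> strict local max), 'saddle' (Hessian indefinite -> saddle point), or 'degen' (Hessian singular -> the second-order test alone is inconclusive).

Compute the Hessian H = grad^2 f:
  H = [[5, -2], [-2, 5]]
Verify stationarity: grad f(x*) = H x* + g = (0, 0).
Eigenvalues of H: 3, 7.
Both eigenvalues > 0, so H is positive definite -> x* is a strict local min.

min


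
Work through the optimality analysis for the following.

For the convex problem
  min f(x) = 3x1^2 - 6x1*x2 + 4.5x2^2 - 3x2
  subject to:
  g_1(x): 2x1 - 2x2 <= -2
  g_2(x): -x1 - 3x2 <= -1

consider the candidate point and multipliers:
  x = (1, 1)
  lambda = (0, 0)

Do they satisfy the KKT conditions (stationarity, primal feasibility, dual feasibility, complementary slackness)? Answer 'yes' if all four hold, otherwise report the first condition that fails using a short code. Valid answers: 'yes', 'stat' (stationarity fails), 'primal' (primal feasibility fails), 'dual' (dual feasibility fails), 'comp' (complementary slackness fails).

Gradient of f: grad f(x) = Q x + c = (0, 0)
Constraint values g_i(x) = a_i^T x - b_i:
  g_1((1, 1)) = 2
  g_2((1, 1)) = -3
Stationarity residual: grad f(x) + sum_i lambda_i a_i = (0, 0)
  -> stationarity OK
Primal feasibility (all g_i <= 0): FAILS
Dual feasibility (all lambda_i >= 0): OK
Complementary slackness (lambda_i * g_i(x) = 0 for all i): OK

Verdict: the first failing condition is primal_feasibility -> primal.

primal


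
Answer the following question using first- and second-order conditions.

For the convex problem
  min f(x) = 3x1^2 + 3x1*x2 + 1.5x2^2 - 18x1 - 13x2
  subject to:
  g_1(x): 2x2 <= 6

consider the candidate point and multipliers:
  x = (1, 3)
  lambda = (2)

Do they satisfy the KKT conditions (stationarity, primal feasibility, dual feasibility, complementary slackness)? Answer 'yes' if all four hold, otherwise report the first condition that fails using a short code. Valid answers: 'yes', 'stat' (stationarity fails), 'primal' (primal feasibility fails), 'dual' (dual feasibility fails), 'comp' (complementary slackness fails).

Gradient of f: grad f(x) = Q x + c = (-3, -1)
Constraint values g_i(x) = a_i^T x - b_i:
  g_1((1, 3)) = 0
Stationarity residual: grad f(x) + sum_i lambda_i a_i = (-3, 3)
  -> stationarity FAILS
Primal feasibility (all g_i <= 0): OK
Dual feasibility (all lambda_i >= 0): OK
Complementary slackness (lambda_i * g_i(x) = 0 for all i): OK

Verdict: the first failing condition is stationarity -> stat.

stat


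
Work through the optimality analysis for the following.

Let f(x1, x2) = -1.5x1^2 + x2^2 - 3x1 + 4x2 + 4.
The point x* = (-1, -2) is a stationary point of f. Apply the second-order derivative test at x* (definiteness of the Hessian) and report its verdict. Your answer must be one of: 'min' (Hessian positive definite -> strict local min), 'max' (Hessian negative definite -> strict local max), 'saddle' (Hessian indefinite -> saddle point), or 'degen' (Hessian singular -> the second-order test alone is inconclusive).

Compute the Hessian H = grad^2 f:
  H = [[-3, 0], [0, 2]]
Verify stationarity: grad f(x*) = H x* + g = (0, 0).
Eigenvalues of H: -3, 2.
Eigenvalues have mixed signs, so H is indefinite -> x* is a saddle point.

saddle


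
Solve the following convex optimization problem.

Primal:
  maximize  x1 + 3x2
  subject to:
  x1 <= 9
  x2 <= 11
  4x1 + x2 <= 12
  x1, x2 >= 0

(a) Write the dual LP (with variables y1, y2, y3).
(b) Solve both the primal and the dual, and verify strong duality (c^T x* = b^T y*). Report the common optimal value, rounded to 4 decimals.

The standard primal-dual pair for 'max c^T x s.t. A x <= b, x >= 0' is:
  Dual:  min b^T y  s.t.  A^T y >= c,  y >= 0.

So the dual LP is:
  minimize  9y1 + 11y2 + 12y3
  subject to:
    y1 + 4y3 >= 1
    y2 + y3 >= 3
    y1, y2, y3 >= 0

Solving the primal: x* = (0.25, 11).
  primal value c^T x* = 33.25.
Solving the dual: y* = (0, 2.75, 0.25).
  dual value b^T y* = 33.25.
Strong duality: c^T x* = b^T y*. Confirmed.

33.25


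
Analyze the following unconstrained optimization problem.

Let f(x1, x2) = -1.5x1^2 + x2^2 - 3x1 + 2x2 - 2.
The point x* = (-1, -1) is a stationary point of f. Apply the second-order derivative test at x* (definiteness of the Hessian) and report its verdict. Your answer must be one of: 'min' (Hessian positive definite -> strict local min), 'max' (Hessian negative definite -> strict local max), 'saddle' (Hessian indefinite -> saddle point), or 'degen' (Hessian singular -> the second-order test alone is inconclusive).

Compute the Hessian H = grad^2 f:
  H = [[-3, 0], [0, 2]]
Verify stationarity: grad f(x*) = H x* + g = (0, 0).
Eigenvalues of H: -3, 2.
Eigenvalues have mixed signs, so H is indefinite -> x* is a saddle point.

saddle


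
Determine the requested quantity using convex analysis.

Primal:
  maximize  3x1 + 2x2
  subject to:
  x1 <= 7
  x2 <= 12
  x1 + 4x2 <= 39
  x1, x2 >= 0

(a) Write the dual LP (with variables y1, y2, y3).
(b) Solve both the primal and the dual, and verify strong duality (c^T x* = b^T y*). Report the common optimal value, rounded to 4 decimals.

The standard primal-dual pair for 'max c^T x s.t. A x <= b, x >= 0' is:
  Dual:  min b^T y  s.t.  A^T y >= c,  y >= 0.

So the dual LP is:
  minimize  7y1 + 12y2 + 39y3
  subject to:
    y1 + y3 >= 3
    y2 + 4y3 >= 2
    y1, y2, y3 >= 0

Solving the primal: x* = (7, 8).
  primal value c^T x* = 37.
Solving the dual: y* = (2.5, 0, 0.5).
  dual value b^T y* = 37.
Strong duality: c^T x* = b^T y*. Confirmed.

37


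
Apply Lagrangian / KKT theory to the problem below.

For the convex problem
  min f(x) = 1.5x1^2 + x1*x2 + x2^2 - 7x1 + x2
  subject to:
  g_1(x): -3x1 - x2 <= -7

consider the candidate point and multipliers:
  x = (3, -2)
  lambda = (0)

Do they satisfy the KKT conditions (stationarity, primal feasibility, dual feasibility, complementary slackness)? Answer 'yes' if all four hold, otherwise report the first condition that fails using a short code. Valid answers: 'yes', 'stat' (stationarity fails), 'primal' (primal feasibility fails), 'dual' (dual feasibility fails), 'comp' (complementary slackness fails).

Gradient of f: grad f(x) = Q x + c = (0, 0)
Constraint values g_i(x) = a_i^T x - b_i:
  g_1((3, -2)) = 0
Stationarity residual: grad f(x) + sum_i lambda_i a_i = (0, 0)
  -> stationarity OK
Primal feasibility (all g_i <= 0): OK
Dual feasibility (all lambda_i >= 0): OK
Complementary slackness (lambda_i * g_i(x) = 0 for all i): OK

Verdict: yes, KKT holds.

yes


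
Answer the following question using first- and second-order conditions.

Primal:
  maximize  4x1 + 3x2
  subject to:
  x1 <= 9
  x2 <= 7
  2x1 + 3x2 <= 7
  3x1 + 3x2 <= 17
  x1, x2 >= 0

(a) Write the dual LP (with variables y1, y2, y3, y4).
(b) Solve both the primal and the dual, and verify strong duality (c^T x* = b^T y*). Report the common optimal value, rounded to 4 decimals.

The standard primal-dual pair for 'max c^T x s.t. A x <= b, x >= 0' is:
  Dual:  min b^T y  s.t.  A^T y >= c,  y >= 0.

So the dual LP is:
  minimize  9y1 + 7y2 + 7y3 + 17y4
  subject to:
    y1 + 2y3 + 3y4 >= 4
    y2 + 3y3 + 3y4 >= 3
    y1, y2, y3, y4 >= 0

Solving the primal: x* = (3.5, 0).
  primal value c^T x* = 14.
Solving the dual: y* = (0, 0, 2, 0).
  dual value b^T y* = 14.
Strong duality: c^T x* = b^T y*. Confirmed.

14


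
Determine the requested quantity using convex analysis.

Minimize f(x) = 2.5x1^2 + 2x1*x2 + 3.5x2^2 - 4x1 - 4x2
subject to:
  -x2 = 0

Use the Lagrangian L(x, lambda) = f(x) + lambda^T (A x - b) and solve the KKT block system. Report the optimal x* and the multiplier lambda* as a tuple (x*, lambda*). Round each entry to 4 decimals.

Form the Lagrangian:
  L(x, lambda) = (1/2) x^T Q x + c^T x + lambda^T (A x - b)
Stationarity (grad_x L = 0): Q x + c + A^T lambda = 0.
Primal feasibility: A x = b.

This gives the KKT block system:
  [ Q   A^T ] [ x     ]   [-c ]
  [ A    0  ] [ lambda ] = [ b ]

Solving the linear system:
  x*      = (0.8, 0)
  lambda* = (-2.4)
  f(x*)   = -1.6

x* = (0.8, 0), lambda* = (-2.4)


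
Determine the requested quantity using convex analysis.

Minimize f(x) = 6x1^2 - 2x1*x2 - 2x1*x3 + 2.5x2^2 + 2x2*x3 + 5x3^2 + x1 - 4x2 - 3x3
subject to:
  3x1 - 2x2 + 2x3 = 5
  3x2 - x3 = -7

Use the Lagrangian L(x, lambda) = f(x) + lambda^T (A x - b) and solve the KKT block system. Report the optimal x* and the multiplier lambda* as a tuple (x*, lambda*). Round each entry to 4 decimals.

Form the Lagrangian:
  L(x, lambda) = (1/2) x^T Q x + c^T x + lambda^T (A x - b)
Stationarity (grad_x L = 0): Q x + c + A^T lambda = 0.
Primal feasibility: A x = b.

This gives the KKT block system:
  [ Q   A^T ] [ x     ]   [-c ]
  [ A    0  ] [ lambda ] = [ b ]

Solving the linear system:
  x*      = (-0.3244, -2.0067, 0.98)
  lambda* = (0.2799, 3.9948)
  f(x*)   = 15.6633

x* = (-0.3244, -2.0067, 0.98), lambda* = (0.2799, 3.9948)


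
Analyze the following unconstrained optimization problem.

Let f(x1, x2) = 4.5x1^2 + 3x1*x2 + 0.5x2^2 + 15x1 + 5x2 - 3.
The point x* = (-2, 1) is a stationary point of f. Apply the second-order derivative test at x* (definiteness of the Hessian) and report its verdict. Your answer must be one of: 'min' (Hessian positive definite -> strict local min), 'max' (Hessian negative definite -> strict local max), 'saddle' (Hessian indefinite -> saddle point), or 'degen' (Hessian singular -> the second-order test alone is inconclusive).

Compute the Hessian H = grad^2 f:
  H = [[9, 3], [3, 1]]
Verify stationarity: grad f(x*) = H x* + g = (0, 0).
Eigenvalues of H: 0, 10.
H has a zero eigenvalue (singular; positive semidefinite but not definite), so H is neither positive definite, negative definite, nor indefinite. The second-order test alone is inconclusive -> degen.
(Indeed, f is constant along the null direction of H through x*, so x* is not a strict local extremum.)

degen


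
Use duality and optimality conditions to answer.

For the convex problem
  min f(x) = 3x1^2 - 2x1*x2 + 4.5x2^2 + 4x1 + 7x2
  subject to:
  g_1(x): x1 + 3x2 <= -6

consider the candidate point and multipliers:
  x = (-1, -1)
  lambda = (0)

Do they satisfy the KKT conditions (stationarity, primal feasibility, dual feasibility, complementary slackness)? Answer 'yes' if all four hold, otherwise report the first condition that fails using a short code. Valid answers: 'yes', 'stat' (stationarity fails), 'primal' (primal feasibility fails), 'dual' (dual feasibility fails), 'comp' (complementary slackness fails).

Gradient of f: grad f(x) = Q x + c = (0, 0)
Constraint values g_i(x) = a_i^T x - b_i:
  g_1((-1, -1)) = 2
Stationarity residual: grad f(x) + sum_i lambda_i a_i = (0, 0)
  -> stationarity OK
Primal feasibility (all g_i <= 0): FAILS
Dual feasibility (all lambda_i >= 0): OK
Complementary slackness (lambda_i * g_i(x) = 0 for all i): OK

Verdict: the first failing condition is primal_feasibility -> primal.

primal


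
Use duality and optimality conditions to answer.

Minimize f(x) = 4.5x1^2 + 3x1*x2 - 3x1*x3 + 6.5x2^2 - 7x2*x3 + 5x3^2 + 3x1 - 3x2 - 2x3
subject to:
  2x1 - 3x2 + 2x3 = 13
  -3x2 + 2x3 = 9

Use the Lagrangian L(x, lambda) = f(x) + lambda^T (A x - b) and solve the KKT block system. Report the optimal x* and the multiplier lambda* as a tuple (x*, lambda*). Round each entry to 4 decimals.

Form the Lagrangian:
  L(x, lambda) = (1/2) x^T Q x + c^T x + lambda^T (A x - b)
Stationarity (grad_x L = 0): Q x + c + A^T lambda = 0.
Primal feasibility: A x = b.

This gives the KKT block system:
  [ Q   A^T ] [ x     ]   [-c ]
  [ A    0  ] [ lambda ] = [ b ]

Solving the linear system:
  x*      = (2, -1.8621, 1.7069)
  lambda* = (-5.1466, -5.9052)
  f(x*)   = 64.1121

x* = (2, -1.8621, 1.7069), lambda* = (-5.1466, -5.9052)


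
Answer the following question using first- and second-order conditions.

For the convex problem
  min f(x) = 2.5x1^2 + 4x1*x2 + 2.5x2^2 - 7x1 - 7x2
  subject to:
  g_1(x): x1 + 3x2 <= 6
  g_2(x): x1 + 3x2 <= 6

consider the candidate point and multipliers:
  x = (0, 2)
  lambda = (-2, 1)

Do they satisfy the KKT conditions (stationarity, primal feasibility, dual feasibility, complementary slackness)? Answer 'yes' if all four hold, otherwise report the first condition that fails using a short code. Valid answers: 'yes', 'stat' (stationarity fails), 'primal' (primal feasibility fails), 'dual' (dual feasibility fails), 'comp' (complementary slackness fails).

Gradient of f: grad f(x) = Q x + c = (1, 3)
Constraint values g_i(x) = a_i^T x - b_i:
  g_1((0, 2)) = 0
  g_2((0, 2)) = 0
Stationarity residual: grad f(x) + sum_i lambda_i a_i = (0, 0)
  -> stationarity OK
Primal feasibility (all g_i <= 0): OK
Dual feasibility (all lambda_i >= 0): FAILS
Complementary slackness (lambda_i * g_i(x) = 0 for all i): OK

Verdict: the first failing condition is dual_feasibility -> dual.

dual


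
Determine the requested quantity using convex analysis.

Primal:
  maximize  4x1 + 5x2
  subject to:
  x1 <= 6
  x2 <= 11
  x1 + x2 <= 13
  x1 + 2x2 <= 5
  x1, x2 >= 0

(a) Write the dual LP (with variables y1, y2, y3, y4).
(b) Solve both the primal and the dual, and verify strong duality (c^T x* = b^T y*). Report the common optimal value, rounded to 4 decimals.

The standard primal-dual pair for 'max c^T x s.t. A x <= b, x >= 0' is:
  Dual:  min b^T y  s.t.  A^T y >= c,  y >= 0.

So the dual LP is:
  minimize  6y1 + 11y2 + 13y3 + 5y4
  subject to:
    y1 + y3 + y4 >= 4
    y2 + y3 + 2y4 >= 5
    y1, y2, y3, y4 >= 0

Solving the primal: x* = (5, 0).
  primal value c^T x* = 20.
Solving the dual: y* = (0, 0, 0, 4).
  dual value b^T y* = 20.
Strong duality: c^T x* = b^T y*. Confirmed.

20


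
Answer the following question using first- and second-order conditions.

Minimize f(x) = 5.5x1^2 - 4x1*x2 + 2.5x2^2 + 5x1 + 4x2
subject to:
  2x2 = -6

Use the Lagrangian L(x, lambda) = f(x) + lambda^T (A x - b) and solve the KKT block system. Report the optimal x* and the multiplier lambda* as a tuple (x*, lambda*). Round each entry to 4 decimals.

Form the Lagrangian:
  L(x, lambda) = (1/2) x^T Q x + c^T x + lambda^T (A x - b)
Stationarity (grad_x L = 0): Q x + c + A^T lambda = 0.
Primal feasibility: A x = b.

This gives the KKT block system:
  [ Q   A^T ] [ x     ]   [-c ]
  [ A    0  ] [ lambda ] = [ b ]

Solving the linear system:
  x*      = (-1.5455, -3)
  lambda* = (2.4091)
  f(x*)   = -2.6364

x* = (-1.5455, -3), lambda* = (2.4091)


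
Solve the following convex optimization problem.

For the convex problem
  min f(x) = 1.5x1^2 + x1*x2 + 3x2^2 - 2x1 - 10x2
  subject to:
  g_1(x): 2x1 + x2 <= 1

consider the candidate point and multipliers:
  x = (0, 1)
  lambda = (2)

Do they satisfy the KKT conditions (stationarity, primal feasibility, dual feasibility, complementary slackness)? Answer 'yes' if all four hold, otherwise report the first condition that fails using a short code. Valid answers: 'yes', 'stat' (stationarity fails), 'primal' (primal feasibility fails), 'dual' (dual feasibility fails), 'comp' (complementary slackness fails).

Gradient of f: grad f(x) = Q x + c = (-1, -4)
Constraint values g_i(x) = a_i^T x - b_i:
  g_1((0, 1)) = 0
Stationarity residual: grad f(x) + sum_i lambda_i a_i = (3, -2)
  -> stationarity FAILS
Primal feasibility (all g_i <= 0): OK
Dual feasibility (all lambda_i >= 0): OK
Complementary slackness (lambda_i * g_i(x) = 0 for all i): OK

Verdict: the first failing condition is stationarity -> stat.

stat


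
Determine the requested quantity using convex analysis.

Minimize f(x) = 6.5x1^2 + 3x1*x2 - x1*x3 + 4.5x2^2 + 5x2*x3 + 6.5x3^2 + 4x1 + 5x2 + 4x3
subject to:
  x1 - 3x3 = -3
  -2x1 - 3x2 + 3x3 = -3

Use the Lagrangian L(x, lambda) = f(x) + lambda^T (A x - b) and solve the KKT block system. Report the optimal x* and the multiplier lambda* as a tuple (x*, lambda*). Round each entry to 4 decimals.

Form the Lagrangian:
  L(x, lambda) = (1/2) x^T Q x + c^T x + lambda^T (A x - b)
Stationarity (grad_x L = 0): Q x + c + A^T lambda = 0.
Primal feasibility: A x = b.

This gives the KKT block system:
  [ Q   A^T ] [ x     ]   [-c ]
  [ A    0  ] [ lambda ] = [ b ]

Solving the linear system:
  x*      = (-0.7429, 2.2476, 0.7524)
  lambda* = (17.5079, 8.9206)
  f(x*)   = 45.281

x* = (-0.7429, 2.2476, 0.7524), lambda* = (17.5079, 8.9206)


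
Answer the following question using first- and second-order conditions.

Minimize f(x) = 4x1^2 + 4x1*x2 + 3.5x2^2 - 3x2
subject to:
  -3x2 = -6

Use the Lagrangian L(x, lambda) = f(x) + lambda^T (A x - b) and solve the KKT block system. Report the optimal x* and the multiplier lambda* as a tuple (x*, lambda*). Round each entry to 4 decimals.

Form the Lagrangian:
  L(x, lambda) = (1/2) x^T Q x + c^T x + lambda^T (A x - b)
Stationarity (grad_x L = 0): Q x + c + A^T lambda = 0.
Primal feasibility: A x = b.

This gives the KKT block system:
  [ Q   A^T ] [ x     ]   [-c ]
  [ A    0  ] [ lambda ] = [ b ]

Solving the linear system:
  x*      = (-1, 2)
  lambda* = (2.3333)
  f(x*)   = 4

x* = (-1, 2), lambda* = (2.3333)


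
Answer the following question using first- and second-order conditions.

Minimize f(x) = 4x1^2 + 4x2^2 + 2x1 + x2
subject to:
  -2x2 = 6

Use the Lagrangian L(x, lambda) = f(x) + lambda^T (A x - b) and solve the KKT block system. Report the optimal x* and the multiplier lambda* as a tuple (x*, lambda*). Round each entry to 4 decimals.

Form the Lagrangian:
  L(x, lambda) = (1/2) x^T Q x + c^T x + lambda^T (A x - b)
Stationarity (grad_x L = 0): Q x + c + A^T lambda = 0.
Primal feasibility: A x = b.

This gives the KKT block system:
  [ Q   A^T ] [ x     ]   [-c ]
  [ A    0  ] [ lambda ] = [ b ]

Solving the linear system:
  x*      = (-0.25, -3)
  lambda* = (-11.5)
  f(x*)   = 32.75

x* = (-0.25, -3), lambda* = (-11.5)


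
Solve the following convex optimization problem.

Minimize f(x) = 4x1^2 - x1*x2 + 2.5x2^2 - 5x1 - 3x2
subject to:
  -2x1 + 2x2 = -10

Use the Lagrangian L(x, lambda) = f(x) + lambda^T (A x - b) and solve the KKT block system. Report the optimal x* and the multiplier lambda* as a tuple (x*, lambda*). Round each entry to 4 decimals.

Form the Lagrangian:
  L(x, lambda) = (1/2) x^T Q x + c^T x + lambda^T (A x - b)
Stationarity (grad_x L = 0): Q x + c + A^T lambda = 0.
Primal feasibility: A x = b.

This gives the KKT block system:
  [ Q   A^T ] [ x     ]   [-c ]
  [ A    0  ] [ lambda ] = [ b ]

Solving the linear system:
  x*      = (2.5455, -2.4545)
  lambda* = (8.9091)
  f(x*)   = 41.8636

x* = (2.5455, -2.4545), lambda* = (8.9091)


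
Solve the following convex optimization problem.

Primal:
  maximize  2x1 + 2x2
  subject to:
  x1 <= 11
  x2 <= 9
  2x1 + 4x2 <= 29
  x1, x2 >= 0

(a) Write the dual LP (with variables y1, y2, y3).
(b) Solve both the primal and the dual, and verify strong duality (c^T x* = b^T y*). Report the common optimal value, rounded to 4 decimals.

The standard primal-dual pair for 'max c^T x s.t. A x <= b, x >= 0' is:
  Dual:  min b^T y  s.t.  A^T y >= c,  y >= 0.

So the dual LP is:
  minimize  11y1 + 9y2 + 29y3
  subject to:
    y1 + 2y3 >= 2
    y2 + 4y3 >= 2
    y1, y2, y3 >= 0

Solving the primal: x* = (11, 1.75).
  primal value c^T x* = 25.5.
Solving the dual: y* = (1, 0, 0.5).
  dual value b^T y* = 25.5.
Strong duality: c^T x* = b^T y*. Confirmed.

25.5


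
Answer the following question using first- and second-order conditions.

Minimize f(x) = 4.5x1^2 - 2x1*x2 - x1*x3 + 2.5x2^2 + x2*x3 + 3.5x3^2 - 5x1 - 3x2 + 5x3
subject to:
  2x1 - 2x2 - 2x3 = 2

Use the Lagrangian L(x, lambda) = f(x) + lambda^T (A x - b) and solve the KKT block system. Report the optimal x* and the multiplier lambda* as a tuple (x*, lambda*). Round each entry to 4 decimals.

Form the Lagrangian:
  L(x, lambda) = (1/2) x^T Q x + c^T x + lambda^T (A x - b)
Stationarity (grad_x L = 0): Q x + c + A^T lambda = 0.
Primal feasibility: A x = b.

This gives the KKT block system:
  [ Q   A^T ] [ x     ]   [-c ]
  [ A    0  ] [ lambda ] = [ b ]

Solving the linear system:
  x*      = (0.8132, 0.7692, -0.956)
  lambda* = (-0.8681)
  f(x*)   = -4.7088

x* = (0.8132, 0.7692, -0.956), lambda* = (-0.8681)


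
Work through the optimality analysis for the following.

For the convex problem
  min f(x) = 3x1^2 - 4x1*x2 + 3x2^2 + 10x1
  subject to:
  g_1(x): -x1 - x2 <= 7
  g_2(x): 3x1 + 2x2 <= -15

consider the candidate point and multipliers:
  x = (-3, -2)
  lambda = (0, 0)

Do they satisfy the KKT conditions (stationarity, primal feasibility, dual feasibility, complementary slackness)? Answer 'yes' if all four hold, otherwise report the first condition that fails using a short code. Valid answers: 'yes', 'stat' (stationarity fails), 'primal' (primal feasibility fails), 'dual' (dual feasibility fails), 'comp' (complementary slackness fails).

Gradient of f: grad f(x) = Q x + c = (0, 0)
Constraint values g_i(x) = a_i^T x - b_i:
  g_1((-3, -2)) = -2
  g_2((-3, -2)) = 2
Stationarity residual: grad f(x) + sum_i lambda_i a_i = (0, 0)
  -> stationarity OK
Primal feasibility (all g_i <= 0): FAILS
Dual feasibility (all lambda_i >= 0): OK
Complementary slackness (lambda_i * g_i(x) = 0 for all i): OK

Verdict: the first failing condition is primal_feasibility -> primal.

primal


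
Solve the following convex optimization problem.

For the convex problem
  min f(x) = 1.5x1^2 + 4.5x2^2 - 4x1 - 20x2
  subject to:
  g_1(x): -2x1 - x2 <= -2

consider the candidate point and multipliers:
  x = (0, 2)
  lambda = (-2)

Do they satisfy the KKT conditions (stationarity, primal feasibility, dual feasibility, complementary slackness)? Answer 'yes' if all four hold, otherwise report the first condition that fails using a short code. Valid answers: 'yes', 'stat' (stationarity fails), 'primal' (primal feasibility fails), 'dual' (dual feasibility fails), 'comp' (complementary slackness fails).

Gradient of f: grad f(x) = Q x + c = (-4, -2)
Constraint values g_i(x) = a_i^T x - b_i:
  g_1((0, 2)) = 0
Stationarity residual: grad f(x) + sum_i lambda_i a_i = (0, 0)
  -> stationarity OK
Primal feasibility (all g_i <= 0): OK
Dual feasibility (all lambda_i >= 0): FAILS
Complementary slackness (lambda_i * g_i(x) = 0 for all i): OK

Verdict: the first failing condition is dual_feasibility -> dual.

dual
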